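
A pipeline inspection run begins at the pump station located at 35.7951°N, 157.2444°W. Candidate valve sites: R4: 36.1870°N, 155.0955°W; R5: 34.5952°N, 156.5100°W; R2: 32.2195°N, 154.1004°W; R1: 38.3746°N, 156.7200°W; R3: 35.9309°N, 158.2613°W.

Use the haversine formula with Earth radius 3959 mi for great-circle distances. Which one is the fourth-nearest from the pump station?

Distance to each, sorted:
R3: 57.7 mi
R5: 92.7 mi
R4: 123.2 mi
R1: 180.6 mi
R2: 305.7 mi
The fourth-nearest is R1 at 180.6 mi.

R1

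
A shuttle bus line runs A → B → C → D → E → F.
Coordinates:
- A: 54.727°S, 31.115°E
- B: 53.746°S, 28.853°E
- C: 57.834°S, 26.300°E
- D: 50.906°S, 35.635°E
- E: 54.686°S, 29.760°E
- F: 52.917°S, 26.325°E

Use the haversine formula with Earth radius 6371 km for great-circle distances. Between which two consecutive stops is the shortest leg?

A–B

Leg distances:
A→B: 183.0 km
B→C: 481.7 km
C→D: 977.5 km
D→E: 576.4 km
E→F: 299.2 km
The shortest leg is A–B at 183.0 km.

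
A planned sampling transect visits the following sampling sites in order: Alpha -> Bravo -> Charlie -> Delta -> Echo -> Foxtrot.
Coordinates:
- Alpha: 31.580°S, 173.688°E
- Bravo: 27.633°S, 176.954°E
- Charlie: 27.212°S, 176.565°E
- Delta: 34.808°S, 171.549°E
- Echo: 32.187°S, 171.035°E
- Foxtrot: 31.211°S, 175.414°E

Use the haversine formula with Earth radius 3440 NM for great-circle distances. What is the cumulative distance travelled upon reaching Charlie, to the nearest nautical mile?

325 NM

Leg distances:
Alpha→Bravo: 291.9 NM  (cumulative 291.9 NM)
Bravo→Charlie: 32.7 NM  (cumulative 324.6 NM)
Cumulative distance at Charlie ≈ 325 NM.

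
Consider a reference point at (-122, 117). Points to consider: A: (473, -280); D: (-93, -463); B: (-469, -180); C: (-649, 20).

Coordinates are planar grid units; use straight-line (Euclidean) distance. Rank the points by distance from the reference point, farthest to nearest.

Distances from the reference point:
A (473, -280): 715.3
D (-93, -463): 580.7
C (-649, 20): 535.9
B (-469, -180): 456.7

A, D, C, B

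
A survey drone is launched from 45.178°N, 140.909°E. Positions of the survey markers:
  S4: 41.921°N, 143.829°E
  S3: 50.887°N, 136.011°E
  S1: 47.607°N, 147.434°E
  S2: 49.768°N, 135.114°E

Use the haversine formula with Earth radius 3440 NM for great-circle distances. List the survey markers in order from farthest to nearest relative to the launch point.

S3, S2, S1, S4

Distances from the launch point:
S3 50.887°N, 136.011°E: 395.0 NM
S2 49.768°N, 135.114°E: 362.1 NM
S1 47.607°N, 147.434°E: 306.9 NM
S4 41.921°N, 143.829°E: 233.2 NM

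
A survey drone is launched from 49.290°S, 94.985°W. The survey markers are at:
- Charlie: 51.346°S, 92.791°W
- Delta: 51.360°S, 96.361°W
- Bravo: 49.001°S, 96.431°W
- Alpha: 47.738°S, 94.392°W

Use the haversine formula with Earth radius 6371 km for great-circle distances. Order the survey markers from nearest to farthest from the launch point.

Distance from the launch point at 49.290°S, 94.985°W to each:
Bravo 49.001°S, 96.431°W: 110.0 km
Alpha 47.738°S, 94.392°W: 178.0 km
Delta 51.360°S, 96.361°W: 250.0 km
Charlie 51.346°S, 92.791°W: 276.6 km

Bravo, Alpha, Delta, Charlie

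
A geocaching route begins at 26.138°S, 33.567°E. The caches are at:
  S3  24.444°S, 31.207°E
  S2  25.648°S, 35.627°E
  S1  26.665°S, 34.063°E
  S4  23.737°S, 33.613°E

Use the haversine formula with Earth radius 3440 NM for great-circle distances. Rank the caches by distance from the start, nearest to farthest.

Distances from the start:
S1 26.665°S, 34.063°E: 41.4 NM
S2 25.648°S, 35.627°E: 115.1 NM
S4 23.737°S, 33.613°E: 144.2 NM
S3 24.444°S, 31.207°E: 163.6 NM

S1, S2, S4, S3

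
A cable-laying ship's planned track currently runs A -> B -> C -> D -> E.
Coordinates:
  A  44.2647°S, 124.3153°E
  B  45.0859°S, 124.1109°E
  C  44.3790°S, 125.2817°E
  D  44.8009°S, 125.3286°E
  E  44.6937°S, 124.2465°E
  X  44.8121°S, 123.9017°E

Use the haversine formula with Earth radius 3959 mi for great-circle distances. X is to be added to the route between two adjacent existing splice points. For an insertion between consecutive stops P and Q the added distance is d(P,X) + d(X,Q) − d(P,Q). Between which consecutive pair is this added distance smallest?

Added distance for inserting X between each consecutive pair:
A–B: 6.8 mi
B–C: 20.3 mi
C–D: 114.9 mi
D–E: 35.1 mi
Smallest added distance is 6.8 mi, inserting between A and B.

between A and B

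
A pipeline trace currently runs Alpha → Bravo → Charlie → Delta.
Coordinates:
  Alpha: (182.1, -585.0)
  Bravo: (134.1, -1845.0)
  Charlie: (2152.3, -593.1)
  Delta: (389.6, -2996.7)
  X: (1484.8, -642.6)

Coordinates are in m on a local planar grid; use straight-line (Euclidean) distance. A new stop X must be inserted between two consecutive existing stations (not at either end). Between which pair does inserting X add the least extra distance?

between Bravo and Charlie

Added distance for inserting X between each consecutive pair:
Alpha–Bravo: 1851.4 m
Bravo–Charlie: 102.7 m
Charlie–Delta: 285.1 m
Smallest added distance is 102.7 m, inserting between Bravo and Charlie.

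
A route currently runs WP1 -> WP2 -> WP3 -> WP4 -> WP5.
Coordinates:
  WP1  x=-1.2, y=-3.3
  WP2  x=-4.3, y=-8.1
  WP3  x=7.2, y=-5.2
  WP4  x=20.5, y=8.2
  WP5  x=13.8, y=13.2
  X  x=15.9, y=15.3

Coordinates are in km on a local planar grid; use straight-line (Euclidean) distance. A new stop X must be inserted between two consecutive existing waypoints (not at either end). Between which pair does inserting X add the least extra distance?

between WP4 and WP5

Added distance for inserting X between each consecutive pair:
WP1–WP2: 50.5 km
WP2–WP3: 41.3 km
WP3–WP4: 11.8 km
WP4–WP5: 3.1 km
Smallest added distance is 3.1 km, inserting between WP4 and WP5.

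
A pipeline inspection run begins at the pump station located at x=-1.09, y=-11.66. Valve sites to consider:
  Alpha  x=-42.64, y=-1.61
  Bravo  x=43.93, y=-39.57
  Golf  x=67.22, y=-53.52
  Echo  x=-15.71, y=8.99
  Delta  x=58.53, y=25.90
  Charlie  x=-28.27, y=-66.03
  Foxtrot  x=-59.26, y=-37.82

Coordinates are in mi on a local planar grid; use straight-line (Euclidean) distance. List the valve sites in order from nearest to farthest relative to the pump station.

Distance from the pump station at x=-1.09, y=-11.66 to each:
Echo x=-15.71, y=8.99: 25.3 mi
Alpha x=-42.64, y=-1.61: 42.7 mi
Bravo x=43.93, y=-39.57: 53.0 mi
Charlie x=-28.27, y=-66.03: 60.8 mi
Foxtrot x=-59.26, y=-37.82: 63.8 mi
Delta x=58.53, y=25.90: 70.5 mi
Golf x=67.22, y=-53.52: 80.1 mi

Echo, Alpha, Bravo, Charlie, Foxtrot, Delta, Golf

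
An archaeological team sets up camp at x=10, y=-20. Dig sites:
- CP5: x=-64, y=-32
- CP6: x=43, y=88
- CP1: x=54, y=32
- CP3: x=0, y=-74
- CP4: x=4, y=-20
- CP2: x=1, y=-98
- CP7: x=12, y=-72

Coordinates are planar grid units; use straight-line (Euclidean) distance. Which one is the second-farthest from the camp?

Distance to each, sorted:
CP6: 112.9
CP2: 78.5
CP5: 75.0
CP1: 68.1
CP3: 54.9
CP7: 52.0
CP4: 6.0
The second-farthest is CP2 at 78.5.

CP2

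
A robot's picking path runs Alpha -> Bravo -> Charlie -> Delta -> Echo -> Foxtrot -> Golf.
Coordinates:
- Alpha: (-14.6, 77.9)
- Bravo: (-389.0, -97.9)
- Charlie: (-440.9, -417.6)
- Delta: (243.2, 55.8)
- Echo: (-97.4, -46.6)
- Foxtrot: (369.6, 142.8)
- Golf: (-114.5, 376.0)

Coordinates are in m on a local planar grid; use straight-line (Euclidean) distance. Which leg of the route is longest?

Leg distances:
Alpha→Bravo: 413.6 m
Bravo→Charlie: 323.9 m
Charlie→Delta: 831.9 m
Delta→Echo: 355.7 m
Echo→Foxtrot: 503.9 m
Foxtrot→Golf: 537.3 m
The longest leg is Charlie–Delta at 831.9 m.

Charlie–Delta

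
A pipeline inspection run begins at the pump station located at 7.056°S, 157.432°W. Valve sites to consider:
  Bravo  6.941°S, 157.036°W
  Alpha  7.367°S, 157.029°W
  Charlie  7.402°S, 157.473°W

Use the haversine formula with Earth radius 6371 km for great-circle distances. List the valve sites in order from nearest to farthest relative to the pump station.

Charlie, Bravo, Alpha

Computing each great-circle distance from 7.056°S, 157.432°W:
Charlie 7.402°S, 157.473°W: 38.7 km
Bravo 6.941°S, 157.036°W: 45.5 km
Alpha 7.367°S, 157.029°W: 56.3 km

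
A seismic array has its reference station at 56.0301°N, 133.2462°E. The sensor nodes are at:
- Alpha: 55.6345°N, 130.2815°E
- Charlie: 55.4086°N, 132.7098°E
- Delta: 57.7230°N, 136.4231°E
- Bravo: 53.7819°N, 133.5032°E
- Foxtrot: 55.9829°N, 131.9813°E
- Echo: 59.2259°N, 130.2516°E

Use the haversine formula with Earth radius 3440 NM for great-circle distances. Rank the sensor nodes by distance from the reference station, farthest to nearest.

Distances from the reference station:
Echo 59.2259°N, 130.2516°E: 214.6 NM
Delta 57.7230°N, 136.4231°E: 145.6 NM
Bravo 53.7819°N, 133.5032°E: 135.3 NM
Alpha 55.6345°N, 130.2815°E: 102.7 NM
Foxtrot 55.9829°N, 131.9813°E: 42.6 NM
Charlie 55.4086°N, 132.7098°E: 41.5 NM

Echo, Delta, Bravo, Alpha, Foxtrot, Charlie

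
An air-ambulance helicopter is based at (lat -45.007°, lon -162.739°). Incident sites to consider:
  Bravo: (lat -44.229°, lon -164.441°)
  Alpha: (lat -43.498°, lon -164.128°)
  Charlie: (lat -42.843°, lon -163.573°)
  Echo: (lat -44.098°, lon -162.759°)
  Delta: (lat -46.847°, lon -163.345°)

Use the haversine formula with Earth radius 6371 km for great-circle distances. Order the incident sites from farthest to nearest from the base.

Computing each great-circle distance from (lat -45.007°, lon -162.739°):
Charlie (lat -42.843°, lon -163.573°): 249.7 km
Delta (lat -46.847°, lon -163.345°): 209.9 km
Alpha (lat -43.498°, lon -164.128°): 201.0 km
Bravo (lat -44.229°, lon -164.441°): 160.1 km
Echo (lat -44.098°, lon -162.759°): 101.1 km

Charlie, Delta, Alpha, Bravo, Echo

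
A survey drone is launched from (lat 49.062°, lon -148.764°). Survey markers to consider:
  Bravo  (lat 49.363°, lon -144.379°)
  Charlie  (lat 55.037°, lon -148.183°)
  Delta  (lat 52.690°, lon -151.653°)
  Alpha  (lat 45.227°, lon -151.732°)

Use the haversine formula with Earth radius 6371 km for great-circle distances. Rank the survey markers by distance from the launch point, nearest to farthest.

Bravo, Delta, Alpha, Charlie

Computing each great-circle distance from (lat 49.062°, lon -148.764°):
Bravo (lat 49.363°, lon -144.379°): 320.2 km
Delta (lat 52.690°, lon -151.653°): 451.4 km
Alpha (lat 45.227°, lon -151.732°): 481.8 km
Charlie (lat 55.037°, lon -148.183°): 665.6 km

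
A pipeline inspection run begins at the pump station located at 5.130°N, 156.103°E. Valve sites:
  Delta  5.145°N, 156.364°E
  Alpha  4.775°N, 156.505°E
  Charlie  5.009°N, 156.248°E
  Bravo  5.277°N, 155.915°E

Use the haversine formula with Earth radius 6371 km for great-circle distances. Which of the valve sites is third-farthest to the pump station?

Distances from the pump station (5.130°N, 156.103°E):
Alpha: 59.5 km
Delta: 29.0 km
Bravo: 26.5 km
Charlie: 21.0 km
The third-farthest is Bravo at 26.5 km.

Bravo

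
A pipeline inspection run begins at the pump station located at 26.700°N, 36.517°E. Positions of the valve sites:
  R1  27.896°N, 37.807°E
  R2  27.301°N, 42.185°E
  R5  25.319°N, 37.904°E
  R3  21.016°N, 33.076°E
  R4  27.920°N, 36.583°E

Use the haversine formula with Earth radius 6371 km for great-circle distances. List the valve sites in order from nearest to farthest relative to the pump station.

R4, R1, R5, R2, R3

Distances from the pump station:
R4 27.920°N, 36.583°E: 135.8 km
R1 27.896°N, 37.807°E: 184.2 km
R5 25.319°N, 37.904°E: 206.9 km
R2 27.301°N, 42.185°E: 565.5 km
R3 21.016°N, 33.076°E: 722.3 km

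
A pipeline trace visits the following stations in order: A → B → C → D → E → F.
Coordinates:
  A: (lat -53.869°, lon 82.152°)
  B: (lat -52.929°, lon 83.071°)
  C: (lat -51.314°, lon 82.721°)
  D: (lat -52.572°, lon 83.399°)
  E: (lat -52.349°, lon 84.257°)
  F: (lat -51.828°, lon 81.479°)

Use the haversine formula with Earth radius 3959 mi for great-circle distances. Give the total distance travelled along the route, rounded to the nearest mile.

442 mi

Leg distances:
A→B: 75.2 mi  (cumulative 75.2 mi)
B→C: 112.6 mi  (cumulative 187.8 mi)
C→D: 91.6 mi  (cumulative 279.4 mi)
D→E: 39.3 mi  (cumulative 318.6 mi)
E→F: 123.3 mi  (cumulative 441.9 mi)
Total route length ≈ 442 mi.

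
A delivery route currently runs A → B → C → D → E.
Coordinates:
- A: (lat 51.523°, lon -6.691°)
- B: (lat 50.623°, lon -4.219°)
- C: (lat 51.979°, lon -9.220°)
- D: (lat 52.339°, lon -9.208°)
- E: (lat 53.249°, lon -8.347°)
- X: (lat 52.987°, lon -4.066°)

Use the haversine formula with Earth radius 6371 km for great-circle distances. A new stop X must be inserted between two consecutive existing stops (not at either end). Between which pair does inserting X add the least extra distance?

between B and C

Added distance for inserting X between each consecutive pair:
A–B: 305.2 km
B–C: 250.7 km
C–D: 680.5 km
D–E: 524.7 km
Smallest added distance is 250.7 km, inserting between B and C.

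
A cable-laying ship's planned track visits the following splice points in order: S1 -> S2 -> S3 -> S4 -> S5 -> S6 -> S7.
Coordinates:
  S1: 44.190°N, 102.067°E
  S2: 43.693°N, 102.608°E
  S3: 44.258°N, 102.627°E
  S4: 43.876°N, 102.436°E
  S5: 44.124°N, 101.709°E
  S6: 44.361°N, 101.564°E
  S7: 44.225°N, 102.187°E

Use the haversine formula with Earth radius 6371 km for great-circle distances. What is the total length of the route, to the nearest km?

323 km

Leg distances:
S1→S2: 70.2 km  (cumulative 70.2 km)
S2→S3: 62.8 km  (cumulative 133.1 km)
S3→S4: 45.1 km  (cumulative 178.2 km)
S4→S5: 64.4 km  (cumulative 242.6 km)
S5→S6: 28.8 km  (cumulative 271.3 km)
S6→S7: 51.8 km  (cumulative 323.2 km)
Total route length ≈ 323 km.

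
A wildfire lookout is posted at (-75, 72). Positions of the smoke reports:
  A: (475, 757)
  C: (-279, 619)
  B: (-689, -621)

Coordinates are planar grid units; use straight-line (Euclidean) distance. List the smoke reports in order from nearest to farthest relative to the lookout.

Distance from the lookout at (-75, 72) to each:
C (-279, 619): 583.8
A (475, 757): 878.5
B (-689, -621): 925.9

C, A, B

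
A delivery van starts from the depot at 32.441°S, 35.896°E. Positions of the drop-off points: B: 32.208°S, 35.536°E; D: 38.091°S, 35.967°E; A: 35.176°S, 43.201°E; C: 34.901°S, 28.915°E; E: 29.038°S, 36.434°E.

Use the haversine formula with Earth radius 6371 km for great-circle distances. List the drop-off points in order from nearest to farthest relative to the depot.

Distances from the depot:
B 32.208°S, 35.536°E: 42.6 km
E 29.038°S, 36.434°E: 381.9 km
D 38.091°S, 35.967°E: 628.3 km
C 34.901°S, 28.915°E: 701.3 km
A 35.176°S, 43.201°E: 740.0 km

B, E, D, C, A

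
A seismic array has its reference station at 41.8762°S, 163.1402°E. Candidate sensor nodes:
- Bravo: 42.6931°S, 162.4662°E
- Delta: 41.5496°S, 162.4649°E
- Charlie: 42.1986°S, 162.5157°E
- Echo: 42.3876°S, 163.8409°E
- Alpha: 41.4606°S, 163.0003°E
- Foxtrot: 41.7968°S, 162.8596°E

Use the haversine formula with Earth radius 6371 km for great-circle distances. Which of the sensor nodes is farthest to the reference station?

Bravo

Distance to each, sorted:
Bravo: 106.4 km
Echo: 81.1 km
Delta: 66.8 km
Charlie: 62.8 km
Alpha: 47.7 km
Foxtrot: 24.9 km
The farthest is Bravo at 106.4 km.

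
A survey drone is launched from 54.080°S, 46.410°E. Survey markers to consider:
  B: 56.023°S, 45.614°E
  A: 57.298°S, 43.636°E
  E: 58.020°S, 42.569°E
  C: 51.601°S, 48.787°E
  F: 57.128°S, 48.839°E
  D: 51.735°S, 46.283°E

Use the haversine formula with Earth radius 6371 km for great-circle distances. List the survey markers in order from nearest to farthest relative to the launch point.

Computing each great-circle distance from 54.080°S, 46.410°E:
B 56.023°S, 45.614°E: 221.9 km
D 51.735°S, 46.283°E: 260.9 km
C 51.601°S, 48.787°E: 318.5 km
F 57.128°S, 48.839°E: 371.6 km
A 57.298°S, 43.636°E: 397.8 km
E 58.020°S, 42.569°E: 498.6 km

B, D, C, F, A, E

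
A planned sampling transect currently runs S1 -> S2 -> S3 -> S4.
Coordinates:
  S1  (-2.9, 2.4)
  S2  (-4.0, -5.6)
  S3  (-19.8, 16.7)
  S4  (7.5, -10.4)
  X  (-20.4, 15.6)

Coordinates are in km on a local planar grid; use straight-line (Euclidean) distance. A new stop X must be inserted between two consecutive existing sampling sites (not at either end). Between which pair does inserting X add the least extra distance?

between S2 and S3

Added distance for inserting X between each consecutive pair:
S1–S2: 40.6 km
S2–S3: 0.7 km
S3–S4: 0.9 km
Smallest added distance is 0.7 km, inserting between S2 and S3.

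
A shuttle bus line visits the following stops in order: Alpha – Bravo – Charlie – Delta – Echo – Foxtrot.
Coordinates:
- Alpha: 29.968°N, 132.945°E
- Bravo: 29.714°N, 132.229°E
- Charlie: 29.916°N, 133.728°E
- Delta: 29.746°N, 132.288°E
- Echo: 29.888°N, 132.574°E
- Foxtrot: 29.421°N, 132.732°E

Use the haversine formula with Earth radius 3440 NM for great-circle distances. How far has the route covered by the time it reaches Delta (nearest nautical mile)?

Leg distances:
Alpha→Bravo: 40.3 NM  (cumulative 40.3 NM)
Bravo→Charlie: 79.0 NM  (cumulative 119.3 NM)
Charlie→Delta: 75.7 NM  (cumulative 195.0 NM)
Cumulative distance at Delta ≈ 195 NM.

195 NM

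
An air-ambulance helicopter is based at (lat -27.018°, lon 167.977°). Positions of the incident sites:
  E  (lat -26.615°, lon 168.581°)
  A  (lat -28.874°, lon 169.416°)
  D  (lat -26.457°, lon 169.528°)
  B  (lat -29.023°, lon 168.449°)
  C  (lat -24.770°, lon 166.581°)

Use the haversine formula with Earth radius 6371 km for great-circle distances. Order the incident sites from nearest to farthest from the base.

E, D, B, A, C

Distance from the base at (lat -27.018°, lon 167.977°) to each:
E (lat -26.615°, lon 168.581°): 74.8 km
D (lat -26.457°, lon 169.528°): 166.2 km
B (lat -29.023°, lon 168.449°): 227.7 km
A (lat -28.874°, lon 169.416°): 250.1 km
C (lat -24.770°, lon 166.581°): 286.3 km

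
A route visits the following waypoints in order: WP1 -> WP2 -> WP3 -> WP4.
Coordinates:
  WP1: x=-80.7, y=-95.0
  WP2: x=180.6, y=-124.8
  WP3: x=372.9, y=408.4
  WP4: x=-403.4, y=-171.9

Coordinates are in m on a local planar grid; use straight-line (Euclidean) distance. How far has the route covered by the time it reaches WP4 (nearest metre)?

1799 m

Leg distances:
WP1→WP2: 263.0 m  (cumulative 263.0 m)
WP2→WP3: 566.8 m  (cumulative 829.8 m)
WP3→WP4: 969.2 m  (cumulative 1799.0 m)
Cumulative distance at WP4 ≈ 1799 m.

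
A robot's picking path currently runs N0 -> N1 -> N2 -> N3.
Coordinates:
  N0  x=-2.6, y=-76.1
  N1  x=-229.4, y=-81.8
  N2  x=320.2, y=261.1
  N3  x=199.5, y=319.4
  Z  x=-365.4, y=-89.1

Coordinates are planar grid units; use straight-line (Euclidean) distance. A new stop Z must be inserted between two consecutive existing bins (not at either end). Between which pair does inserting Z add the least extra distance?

between N1 and N2

Added distance for inserting Z between each consecutive pair:
N0–N1: 272.4
N1–N2: 258.3
N2–N3: 1332.9
Smallest added distance is 258.3, inserting between N1 and N2.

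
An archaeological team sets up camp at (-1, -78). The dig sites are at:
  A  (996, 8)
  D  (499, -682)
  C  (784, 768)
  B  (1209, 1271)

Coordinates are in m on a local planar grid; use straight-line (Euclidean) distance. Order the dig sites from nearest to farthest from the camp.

D, A, C, B

Distance from the camp at (-1, -78) to each:
D (499, -682): 784.1 m
A (996, 8): 1000.7 m
C (784, 768): 1154.1 m
B (1209, 1271): 1812.2 m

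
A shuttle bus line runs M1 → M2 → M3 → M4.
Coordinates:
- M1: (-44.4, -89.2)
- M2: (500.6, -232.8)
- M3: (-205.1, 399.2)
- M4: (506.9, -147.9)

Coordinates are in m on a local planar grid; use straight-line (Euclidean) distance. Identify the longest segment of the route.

Leg distances:
M1→M2: 563.6 m
M2→M3: 947.3 m
M3→M4: 897.9 m
The longest leg is M2–M3 at 947.3 m.

M2–M3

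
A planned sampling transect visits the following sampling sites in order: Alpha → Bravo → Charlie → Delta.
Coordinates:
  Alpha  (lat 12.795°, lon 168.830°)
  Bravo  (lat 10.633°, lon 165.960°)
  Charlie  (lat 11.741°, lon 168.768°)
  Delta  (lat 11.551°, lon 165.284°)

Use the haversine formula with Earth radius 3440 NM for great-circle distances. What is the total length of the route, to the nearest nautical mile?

596 NM

Leg distances:
Alpha→Bravo: 212.9 NM  (cumulative 212.9 NM)
Bravo→Charlie: 178.3 NM  (cumulative 391.1 NM)
Charlie→Delta: 205.2 NM  (cumulative 596.3 NM)
Total route length ≈ 596 NM.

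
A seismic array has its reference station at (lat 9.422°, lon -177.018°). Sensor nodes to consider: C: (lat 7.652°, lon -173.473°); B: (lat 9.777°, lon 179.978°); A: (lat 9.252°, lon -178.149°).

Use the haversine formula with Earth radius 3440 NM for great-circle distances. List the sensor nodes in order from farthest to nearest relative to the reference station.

Computing each great-circle distance from (lat 9.422°, lon -177.018°):
C (lat 7.652°, lon -173.473°): 235.8 NM
B (lat 9.777°, lon 179.978°): 179.1 NM
A (lat 9.252°, lon -178.149°): 67.8 NM

C, B, A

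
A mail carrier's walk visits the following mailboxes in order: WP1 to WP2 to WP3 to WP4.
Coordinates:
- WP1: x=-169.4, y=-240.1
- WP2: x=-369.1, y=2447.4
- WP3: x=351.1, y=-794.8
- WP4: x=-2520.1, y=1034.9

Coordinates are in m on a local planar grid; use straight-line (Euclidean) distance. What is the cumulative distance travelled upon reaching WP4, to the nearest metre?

Leg distances:
WP1→WP2: 2694.9 m  (cumulative 2694.9 m)
WP2→WP3: 3321.2 m  (cumulative 6016.1 m)
WP3→WP4: 3404.6 m  (cumulative 9420.8 m)
Cumulative distance at WP4 ≈ 9421 m.

9421 m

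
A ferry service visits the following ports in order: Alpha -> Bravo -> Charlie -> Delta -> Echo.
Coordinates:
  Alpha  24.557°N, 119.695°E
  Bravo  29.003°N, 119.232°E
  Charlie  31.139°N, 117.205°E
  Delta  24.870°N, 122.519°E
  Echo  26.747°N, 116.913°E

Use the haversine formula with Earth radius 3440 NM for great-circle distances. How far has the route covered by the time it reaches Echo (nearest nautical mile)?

Leg distances:
Alpha→Bravo: 268.1 NM  (cumulative 268.1 NM)
Bravo→Charlie: 165.9 NM  (cumulative 434.0 NM)
Charlie→Delta: 470.0 NM  (cumulative 904.0 NM)
Delta→Echo: 323.2 NM  (cumulative 1227.2 NM)
Cumulative distance at Echo ≈ 1227 NM.

1227 NM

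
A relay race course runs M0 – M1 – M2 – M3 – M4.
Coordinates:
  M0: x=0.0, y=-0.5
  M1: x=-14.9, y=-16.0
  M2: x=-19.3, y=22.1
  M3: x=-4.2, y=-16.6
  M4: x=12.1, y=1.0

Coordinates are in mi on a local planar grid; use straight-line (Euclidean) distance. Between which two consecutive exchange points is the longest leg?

M2–M3

Leg distances:
M0→M1: 21.5 mi
M1→M2: 38.4 mi
M2→M3: 41.5 mi
M3→M4: 24.0 mi
The longest leg is M2–M3 at 41.5 mi.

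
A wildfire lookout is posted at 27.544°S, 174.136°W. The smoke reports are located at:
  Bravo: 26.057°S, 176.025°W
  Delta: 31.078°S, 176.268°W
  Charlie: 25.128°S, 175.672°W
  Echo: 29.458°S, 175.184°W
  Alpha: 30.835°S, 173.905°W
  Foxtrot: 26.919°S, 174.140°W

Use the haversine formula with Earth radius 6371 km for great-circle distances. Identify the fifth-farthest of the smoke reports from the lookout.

Echo

Distance to each, sorted:
Delta: 444.0 km
Alpha: 366.6 km
Charlie: 309.2 km
Bravo: 250.0 km
Echo: 236.2 km
Foxtrot: 69.5 km
The fifth-farthest is Echo at 236.2 km.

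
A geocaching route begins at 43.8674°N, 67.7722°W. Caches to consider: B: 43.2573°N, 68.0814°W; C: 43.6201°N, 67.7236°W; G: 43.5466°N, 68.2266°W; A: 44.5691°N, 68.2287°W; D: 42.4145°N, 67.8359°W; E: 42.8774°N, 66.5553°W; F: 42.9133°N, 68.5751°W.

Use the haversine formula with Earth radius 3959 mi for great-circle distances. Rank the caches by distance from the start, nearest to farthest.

Computing each great-circle distance from 43.8674°N, 67.7722°W:
C 43.6201°N, 67.7236°W: 17.3 mi
G 43.5466°N, 68.2266°W: 31.7 mi
B 43.2573°N, 68.0814°W: 44.9 mi
A 44.5691°N, 68.2287°W: 53.5 mi
F 42.9133°N, 68.5751°W: 77.3 mi
E 42.8774°N, 66.5553°W: 91.7 mi
D 42.4145°N, 67.8359°W: 100.4 mi

C, G, B, A, F, E, D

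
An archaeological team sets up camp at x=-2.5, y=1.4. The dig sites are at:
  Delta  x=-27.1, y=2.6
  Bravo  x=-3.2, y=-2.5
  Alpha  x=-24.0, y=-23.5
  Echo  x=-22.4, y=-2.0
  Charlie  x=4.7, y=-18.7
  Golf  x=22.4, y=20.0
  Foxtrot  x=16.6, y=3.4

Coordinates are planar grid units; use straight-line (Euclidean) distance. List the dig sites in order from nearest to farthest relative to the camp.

Distances from the camp:
Bravo x=-3.2, y=-2.5: 4.0
Foxtrot x=16.6, y=3.4: 19.2
Echo x=-22.4, y=-2.0: 20.2
Charlie x=4.7, y=-18.7: 21.4
Delta x=-27.1, y=2.6: 24.6
Golf x=22.4, y=20.0: 31.1
Alpha x=-24.0, y=-23.5: 32.9

Bravo, Foxtrot, Echo, Charlie, Delta, Golf, Alpha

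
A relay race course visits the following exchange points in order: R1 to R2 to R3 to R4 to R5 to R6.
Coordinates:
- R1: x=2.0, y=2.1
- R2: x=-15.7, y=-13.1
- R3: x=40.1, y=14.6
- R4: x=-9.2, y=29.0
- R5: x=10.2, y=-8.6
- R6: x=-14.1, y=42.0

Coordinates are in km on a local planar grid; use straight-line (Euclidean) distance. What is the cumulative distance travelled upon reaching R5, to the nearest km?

179 km

Leg distances:
R1→R2: 23.3 km  (cumulative 23.3 km)
R2→R3: 62.3 km  (cumulative 85.6 km)
R3→R4: 51.4 km  (cumulative 137.0 km)
R4→R5: 42.3 km  (cumulative 179.3 km)
Cumulative distance at R5 ≈ 179 km.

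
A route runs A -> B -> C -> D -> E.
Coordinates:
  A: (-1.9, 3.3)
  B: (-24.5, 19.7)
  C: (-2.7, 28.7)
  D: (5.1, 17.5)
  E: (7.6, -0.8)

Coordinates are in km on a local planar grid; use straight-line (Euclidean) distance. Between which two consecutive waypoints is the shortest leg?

Leg distances:
A→B: 27.9 km
B→C: 23.6 km
C→D: 13.6 km
D→E: 18.5 km
The shortest leg is C–D at 13.6 km.

C–D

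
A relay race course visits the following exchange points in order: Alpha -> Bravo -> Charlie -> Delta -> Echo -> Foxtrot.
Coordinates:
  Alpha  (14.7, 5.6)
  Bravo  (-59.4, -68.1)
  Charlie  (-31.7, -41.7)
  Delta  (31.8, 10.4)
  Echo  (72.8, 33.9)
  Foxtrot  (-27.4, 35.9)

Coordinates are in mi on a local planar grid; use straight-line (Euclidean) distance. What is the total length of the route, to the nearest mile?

372 mi

Leg distances:
Alpha→Bravo: 104.5 mi  (cumulative 104.5 mi)
Bravo→Charlie: 38.3 mi  (cumulative 142.8 mi)
Charlie→Delta: 82.1 mi  (cumulative 224.9 mi)
Delta→Echo: 47.3 mi  (cumulative 272.2 mi)
Echo→Foxtrot: 100.2 mi  (cumulative 372.4 mi)
Total route length ≈ 372 mi.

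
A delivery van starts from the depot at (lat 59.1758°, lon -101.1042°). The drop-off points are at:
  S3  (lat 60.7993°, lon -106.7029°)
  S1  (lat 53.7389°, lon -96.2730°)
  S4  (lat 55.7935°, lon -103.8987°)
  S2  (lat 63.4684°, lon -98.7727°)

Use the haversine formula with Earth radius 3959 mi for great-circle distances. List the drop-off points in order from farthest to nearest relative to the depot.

S1, S2, S4, S3

Distance from the depot at (lat 59.1758°, lon -101.1042°) to each:
S1 (lat 53.7389°, lon -96.2730°): 418.3 mi
S2 (lat 63.4684°, lon -98.7727°): 306.5 mi
S4 (lat 55.7935°, lon -103.8987°): 255.7 mi
S3 (lat 60.7993°, lon -106.7029°): 223.6 mi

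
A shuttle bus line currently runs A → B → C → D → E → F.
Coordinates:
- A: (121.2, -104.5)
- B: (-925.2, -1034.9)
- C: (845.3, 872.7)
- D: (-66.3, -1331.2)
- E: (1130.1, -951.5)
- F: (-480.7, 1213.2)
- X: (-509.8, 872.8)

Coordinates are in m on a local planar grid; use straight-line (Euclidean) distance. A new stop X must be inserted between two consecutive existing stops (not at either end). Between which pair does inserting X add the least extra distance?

Added distance for inserting X between each consecutive pair:
A–B: 1715.5 m
B–C: 704.9 m
C–D: 1218.3 m
D–E: 3446.0 m
E–F: 96.4 m
Smallest added distance is 96.4 m, inserting between E and F.

between E and F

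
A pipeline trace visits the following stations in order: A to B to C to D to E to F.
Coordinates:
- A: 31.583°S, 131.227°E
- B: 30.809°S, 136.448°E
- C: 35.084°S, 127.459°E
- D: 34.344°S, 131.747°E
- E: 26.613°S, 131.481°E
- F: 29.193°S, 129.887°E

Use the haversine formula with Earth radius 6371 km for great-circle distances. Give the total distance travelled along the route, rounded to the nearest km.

Leg distances:
A→B: 504.0 km  (cumulative 504.0 km)
B→C: 963.5 km  (cumulative 1467.5 km)
C→D: 400.4 km  (cumulative 1867.9 km)
D→E: 860.0 km  (cumulative 2727.9 km)
E→F: 326.8 km  (cumulative 3054.8 km)
Total route length ≈ 3055 km.

3055 km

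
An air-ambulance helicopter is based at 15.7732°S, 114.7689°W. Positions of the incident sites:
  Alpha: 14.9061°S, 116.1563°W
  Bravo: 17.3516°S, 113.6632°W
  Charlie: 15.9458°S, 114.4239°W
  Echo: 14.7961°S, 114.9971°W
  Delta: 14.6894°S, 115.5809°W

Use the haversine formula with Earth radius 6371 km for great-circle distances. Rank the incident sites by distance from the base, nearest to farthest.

Computing each great-circle distance from 15.7732°S, 114.7689°W:
Charlie 15.9458°S, 114.4239°W: 41.6 km
Echo 14.7961°S, 114.9971°W: 111.4 km
Delta 14.6894°S, 115.5809°W: 148.7 km
Alpha 14.9061°S, 116.1563°W: 177.3 km
Bravo 17.3516°S, 113.6632°W: 211.4 km

Charlie, Echo, Delta, Alpha, Bravo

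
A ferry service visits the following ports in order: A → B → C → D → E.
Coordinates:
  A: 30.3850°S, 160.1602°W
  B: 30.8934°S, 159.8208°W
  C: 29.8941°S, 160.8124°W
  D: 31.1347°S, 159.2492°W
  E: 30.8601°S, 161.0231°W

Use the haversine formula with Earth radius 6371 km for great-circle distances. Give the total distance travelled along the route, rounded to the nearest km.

587 km

Leg distances:
A→B: 65.2 km  (cumulative 65.2 km)
B→C: 146.3 km  (cumulative 211.5 km)
C→D: 203.6 km  (cumulative 415.0 km)
D→E: 171.8 km  (cumulative 586.9 km)
Total route length ≈ 587 km.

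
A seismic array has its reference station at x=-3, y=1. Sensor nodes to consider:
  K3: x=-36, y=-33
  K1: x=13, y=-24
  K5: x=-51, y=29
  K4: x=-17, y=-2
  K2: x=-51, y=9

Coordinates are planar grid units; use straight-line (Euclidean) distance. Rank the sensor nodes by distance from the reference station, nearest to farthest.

Distance from the reference station at x=-3, y=1 to each:
K4 x=-17, y=-2: 14.3
K1 x=13, y=-24: 29.7
K3 x=-36, y=-33: 47.4
K2 x=-51, y=9: 48.7
K5 x=-51, y=29: 55.6

K4, K1, K3, K2, K5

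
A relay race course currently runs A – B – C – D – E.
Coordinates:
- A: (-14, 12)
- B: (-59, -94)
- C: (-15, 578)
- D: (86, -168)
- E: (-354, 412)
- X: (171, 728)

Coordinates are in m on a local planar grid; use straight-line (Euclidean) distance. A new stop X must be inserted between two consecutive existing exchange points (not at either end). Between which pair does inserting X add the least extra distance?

Added distance for inserting X between each consecutive pair:
A–B: 1477.9 m
B–C: 419.1 m
C–D: 386.2 m
D–E: 784.8 m
Smallest added distance is 386.2 m, inserting between C and D.

between C and D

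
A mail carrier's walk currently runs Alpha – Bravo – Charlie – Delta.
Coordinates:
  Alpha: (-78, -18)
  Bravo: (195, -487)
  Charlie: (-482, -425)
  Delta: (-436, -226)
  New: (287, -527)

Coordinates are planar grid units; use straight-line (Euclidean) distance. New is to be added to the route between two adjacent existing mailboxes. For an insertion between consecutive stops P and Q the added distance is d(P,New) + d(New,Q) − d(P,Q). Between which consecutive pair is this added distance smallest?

between Alpha and Bravo

Added distance for inserting New between each consecutive pair:
Alpha–Bravo: 184.0
Bravo–Charlie: 196.2
Charlie–Delta: 1354.6
Smallest added distance is 184.0, inserting between Alpha and Bravo.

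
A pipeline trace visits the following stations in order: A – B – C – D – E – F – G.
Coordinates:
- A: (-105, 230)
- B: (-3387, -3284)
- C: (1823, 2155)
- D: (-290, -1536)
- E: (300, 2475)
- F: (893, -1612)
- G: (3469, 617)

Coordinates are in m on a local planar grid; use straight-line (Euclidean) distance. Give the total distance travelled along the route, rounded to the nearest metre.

28183 m

Leg distances:
A→B: 4808.3 m  (cumulative 4808.3 m)
B→C: 7531.7 m  (cumulative 12340.0 m)
C→D: 4253.0 m  (cumulative 16593.0 m)
D→E: 4054.2 m  (cumulative 20647.2 m)
E→F: 4129.8 m  (cumulative 24777.0 m)
F→G: 3406.5 m  (cumulative 28183.5 m)
Total route length ≈ 28183 m.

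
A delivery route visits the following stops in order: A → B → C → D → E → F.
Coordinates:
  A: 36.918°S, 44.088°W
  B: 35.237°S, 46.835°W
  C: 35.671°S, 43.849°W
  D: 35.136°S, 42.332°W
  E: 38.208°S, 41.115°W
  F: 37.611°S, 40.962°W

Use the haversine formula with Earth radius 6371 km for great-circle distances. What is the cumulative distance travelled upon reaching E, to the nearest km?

Leg distances:
A→B: 309.6 km  (cumulative 309.6 km)
B→C: 274.7 km  (cumulative 584.4 km)
C→D: 149.8 km  (cumulative 734.2 km)
D→E: 358.4 km  (cumulative 1092.6 km)
Cumulative distance at E ≈ 1093 km.

1093 km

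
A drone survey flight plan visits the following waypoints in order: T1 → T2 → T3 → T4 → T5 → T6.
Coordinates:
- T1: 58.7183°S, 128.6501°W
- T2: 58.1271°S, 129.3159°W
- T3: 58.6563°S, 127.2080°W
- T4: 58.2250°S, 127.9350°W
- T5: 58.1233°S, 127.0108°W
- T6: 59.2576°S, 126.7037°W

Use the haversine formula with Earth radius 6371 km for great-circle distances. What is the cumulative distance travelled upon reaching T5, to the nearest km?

Leg distances:
T1→T2: 76.3 km  (cumulative 76.3 km)
T2→T3: 136.2 km  (cumulative 212.5 km)
T3→T4: 64.0 km  (cumulative 276.5 km)
T4→T5: 55.4 km  (cumulative 331.8 km)
Cumulative distance at T5 ≈ 332 km.

332 km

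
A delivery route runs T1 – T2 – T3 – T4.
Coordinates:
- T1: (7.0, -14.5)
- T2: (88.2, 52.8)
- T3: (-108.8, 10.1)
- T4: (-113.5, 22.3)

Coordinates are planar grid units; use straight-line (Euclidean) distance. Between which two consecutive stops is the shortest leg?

T3–T4

Leg distances:
T1→T2: 105.5
T2→T3: 201.6
T3→T4: 13.1
The shortest leg is T3–T4 at 13.1.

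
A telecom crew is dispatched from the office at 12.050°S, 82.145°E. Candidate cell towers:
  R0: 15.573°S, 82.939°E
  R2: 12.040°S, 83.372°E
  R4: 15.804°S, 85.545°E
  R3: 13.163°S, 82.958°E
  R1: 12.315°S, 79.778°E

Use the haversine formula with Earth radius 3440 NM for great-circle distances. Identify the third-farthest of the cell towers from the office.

R1

Distance to each, sorted:
R4: 300.1 NM
R0: 216.5 NM
R1: 139.8 NM
R3: 82.1 NM
R2: 72.0 NM
The third-farthest is R1 at 139.8 NM.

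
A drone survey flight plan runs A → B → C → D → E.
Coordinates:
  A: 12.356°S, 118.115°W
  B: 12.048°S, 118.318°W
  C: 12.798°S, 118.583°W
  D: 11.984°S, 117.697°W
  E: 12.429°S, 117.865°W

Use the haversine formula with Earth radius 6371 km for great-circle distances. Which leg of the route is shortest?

A–B

Leg distances:
A→B: 40.7 km
B→C: 88.2 km
C→D: 132.1 km
D→E: 52.7 km
The shortest leg is A–B at 40.7 km.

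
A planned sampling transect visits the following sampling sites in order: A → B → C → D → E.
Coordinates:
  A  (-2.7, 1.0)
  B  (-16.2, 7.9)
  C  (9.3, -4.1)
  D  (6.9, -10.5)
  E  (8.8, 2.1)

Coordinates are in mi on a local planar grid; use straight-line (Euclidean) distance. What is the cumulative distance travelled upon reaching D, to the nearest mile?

Leg distances:
A→B: 15.2 mi  (cumulative 15.2 mi)
B→C: 28.2 mi  (cumulative 43.3 mi)
C→D: 6.8 mi  (cumulative 50.2 mi)
Cumulative distance at D ≈ 50 mi.

50 mi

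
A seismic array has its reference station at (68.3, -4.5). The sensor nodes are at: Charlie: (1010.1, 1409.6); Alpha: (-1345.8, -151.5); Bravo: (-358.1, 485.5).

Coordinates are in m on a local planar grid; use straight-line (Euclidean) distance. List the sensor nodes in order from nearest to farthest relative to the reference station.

Bravo, Alpha, Charlie

Distance from the reference station at (68.3, -4.5) to each:
Bravo (-358.1, 485.5): 649.6 m
Alpha (-1345.8, -151.5): 1421.7 m
Charlie (1010.1, 1409.6): 1699.0 m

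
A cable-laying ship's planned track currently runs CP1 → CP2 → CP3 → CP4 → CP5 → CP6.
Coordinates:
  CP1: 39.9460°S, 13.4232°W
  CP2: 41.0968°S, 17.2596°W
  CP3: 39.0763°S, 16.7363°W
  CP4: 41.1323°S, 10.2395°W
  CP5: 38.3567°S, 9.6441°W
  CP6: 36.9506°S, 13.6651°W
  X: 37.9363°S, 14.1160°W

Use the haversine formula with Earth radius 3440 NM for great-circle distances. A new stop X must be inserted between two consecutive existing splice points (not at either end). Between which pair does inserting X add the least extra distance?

Added distance for inserting X between each consecutive pair:
CP1–CP2: 175.9 NM
CP2–CP3: 256.3 NM
CP3–CP4: 80.8 NM
CP4–CP5: 306.4 NM
CP5–CP6: 66.7 NM
Smallest added distance is 66.7 NM, inserting between CP5 and CP6.

between CP5 and CP6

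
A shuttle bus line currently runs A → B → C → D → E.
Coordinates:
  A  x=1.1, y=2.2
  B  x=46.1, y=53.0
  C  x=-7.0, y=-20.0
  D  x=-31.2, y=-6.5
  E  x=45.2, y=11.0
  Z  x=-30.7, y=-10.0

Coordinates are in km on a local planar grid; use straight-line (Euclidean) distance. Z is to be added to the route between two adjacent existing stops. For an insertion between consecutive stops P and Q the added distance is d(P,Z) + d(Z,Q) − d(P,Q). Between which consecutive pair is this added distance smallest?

Added distance for inserting Z between each consecutive pair:
A–B: 65.5 km
B–C: 34.8 km
C–D: 1.5 km
D–E: 3.9 km
Smallest added distance is 1.5 km, inserting between C and D.

between C and D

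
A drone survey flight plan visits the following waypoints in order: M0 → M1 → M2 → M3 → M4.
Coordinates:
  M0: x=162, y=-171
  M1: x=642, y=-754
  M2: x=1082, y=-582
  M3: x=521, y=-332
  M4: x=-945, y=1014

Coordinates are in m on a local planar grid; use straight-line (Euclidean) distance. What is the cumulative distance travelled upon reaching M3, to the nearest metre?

Leg distances:
M0→M1: 755.2 m  (cumulative 755.2 m)
M1→M2: 472.4 m  (cumulative 1227.6 m)
M2→M3: 614.2 m  (cumulative 1841.8 m)
Cumulative distance at M3 ≈ 1842 m.

1842 m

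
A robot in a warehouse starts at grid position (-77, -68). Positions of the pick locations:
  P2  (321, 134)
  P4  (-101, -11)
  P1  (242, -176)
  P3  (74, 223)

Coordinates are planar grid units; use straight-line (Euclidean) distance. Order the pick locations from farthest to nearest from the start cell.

Computing each straight-line distance from (-77, -68):
P2 (321, 134): 446.3
P1 (242, -176): 336.8
P3 (74, 223): 327.8
P4 (-101, -11): 61.8

P2, P1, P3, P4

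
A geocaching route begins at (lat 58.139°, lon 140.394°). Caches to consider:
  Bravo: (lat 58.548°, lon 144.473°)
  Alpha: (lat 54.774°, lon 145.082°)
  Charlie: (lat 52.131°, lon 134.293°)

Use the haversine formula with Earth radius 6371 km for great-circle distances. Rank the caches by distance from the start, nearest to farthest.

Computing each great-circle distance from (lat 58.139°, lon 140.394°):
Bravo (lat 58.548°, lon 144.473°): 242.3 km
Alpha (lat 54.774°, lon 145.082°): 472.0 km
Charlie (lat 52.131°, lon 134.293°): 771.8 km

Bravo, Alpha, Charlie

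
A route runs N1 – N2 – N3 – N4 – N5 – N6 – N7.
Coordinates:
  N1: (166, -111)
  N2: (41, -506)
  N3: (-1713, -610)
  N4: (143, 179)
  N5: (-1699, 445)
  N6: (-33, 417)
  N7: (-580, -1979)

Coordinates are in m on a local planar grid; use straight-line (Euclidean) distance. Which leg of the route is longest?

N6–N7

Leg distances:
N1→N2: 414.3 m
N2→N3: 1757.1 m
N3→N4: 2016.7 m
N4→N5: 1861.1 m
N5→N6: 1666.2 m
N6→N7: 2457.6 m
The longest leg is N6–N7 at 2457.6 m.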